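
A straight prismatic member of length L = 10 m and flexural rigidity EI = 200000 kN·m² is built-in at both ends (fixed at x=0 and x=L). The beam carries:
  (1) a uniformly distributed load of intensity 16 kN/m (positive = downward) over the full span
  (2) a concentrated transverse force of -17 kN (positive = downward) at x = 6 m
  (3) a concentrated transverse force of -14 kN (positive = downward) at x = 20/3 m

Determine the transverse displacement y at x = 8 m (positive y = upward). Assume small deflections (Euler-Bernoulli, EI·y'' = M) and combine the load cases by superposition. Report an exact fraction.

y(8) = -275249/506250000 m

Load 1 — uniform load w=16 kN/m over full span:
  y_1 = -wx²(L-x)²/(24EI) = -16·8²·(10-8)²/(24·200000) = -8/9375 m
Load 2 — point force P=-17 kN at a=6 m (b=L-a=4):
  y_2 = -Pa²(L-x)²(3bL-(3b+a)(L-x))/(6L³EI)  [x>a] = -(-17)·6²·(10-8)²·(3·4·10-(3·4+6)·(10-8))/(6·10³·200000) = 1071/6250000 m
Load 3 — point force P=-14 kN at a=20/3 m (b=L-a=10/3):
  y_3 = -Pa²(L-x)²(3bL-(3b+a)(L-x))/(6L³EI)  [x>a] = -(-14)·(20/3)²·(10-8)²·(3·(10/3)·10-(3·(10/3)+(20/3))·(10-8))/(6·10³·200000) = 7/50625 m
Superposition: y = Σ y_i = -275249/506250000 m ≈ -0.000544 m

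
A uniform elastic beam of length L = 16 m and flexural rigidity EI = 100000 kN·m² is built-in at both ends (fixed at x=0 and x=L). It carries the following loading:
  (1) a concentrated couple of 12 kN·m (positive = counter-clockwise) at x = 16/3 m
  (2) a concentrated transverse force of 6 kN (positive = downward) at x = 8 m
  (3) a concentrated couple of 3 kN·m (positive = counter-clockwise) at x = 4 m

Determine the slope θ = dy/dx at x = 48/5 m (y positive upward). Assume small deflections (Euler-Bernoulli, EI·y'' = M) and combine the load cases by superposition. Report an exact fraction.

Load 1 — applied couple M₀=12 kN·m at a=16/3 m (b=L-a=32/3):
  θ_1 = (R_Ax²/2 - M_Ax - M₀(x-a))/EI  [x>a] with R_A=1, M_A=0 = (1·(48/5)²/2 - 0·(48/5) - 12·((48/5)-(16/3)))/100000 = -4/78125 rad
Load 2 — point force P=6 kN at a=8 m (b=L-a=8):
  θ_2 = Pa²(L-x)(2bL-(3b+a)(L-x))/(2L³EI)  [x>a] = 6·8²·(16-(48/5))·(2·8·16-(3·8+8)·(16-(48/5)))/(2·16³·100000) = 12/78125 rad
Load 3 — applied couple M₀=3 kN·m at a=4 m (b=L-a=12):
  θ_3 = (R_Ax²/2 - M_Ax - M₀(x-a))/EI  [x>a] with R_A=27/128, M_A=-9/16 = ((27/128)·(48/5)²/2 - (-9/16)·(48/5) - 3·((48/5)-4))/100000 = -21/1250000 rad
Superposition: θ = Σ θ_i = 107/1250000 rad ≈ 0.000086 rad

θ(48/5) = 107/1250000 rad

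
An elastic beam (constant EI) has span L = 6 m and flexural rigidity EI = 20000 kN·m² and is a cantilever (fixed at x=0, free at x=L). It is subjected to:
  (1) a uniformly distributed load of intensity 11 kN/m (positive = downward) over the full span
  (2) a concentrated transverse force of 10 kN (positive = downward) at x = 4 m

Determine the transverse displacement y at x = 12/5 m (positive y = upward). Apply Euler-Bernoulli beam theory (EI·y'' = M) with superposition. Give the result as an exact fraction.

Load 1 — uniform load w=11 kN/m over full span:
  y_1 = -wx²(x²-4Lx+6L²)/(24EI) = -11·(12/5)²·((12/5)²-4·6·(12/5)+6·6²)/(24·20000) = -16929/781250 m
Load 2 — point force P=10 kN at a=4 m (b=L-a=2):
  y_2 = -Px²(3a-x)/(6EI)  [x≤a] = -10·(12/5)²·(3·4-(12/5))/(6·20000) = -72/15625 m
Superposition: y = Σ y_i = -20529/781250 m ≈ -0.026277 m

y(12/5) = -20529/781250 m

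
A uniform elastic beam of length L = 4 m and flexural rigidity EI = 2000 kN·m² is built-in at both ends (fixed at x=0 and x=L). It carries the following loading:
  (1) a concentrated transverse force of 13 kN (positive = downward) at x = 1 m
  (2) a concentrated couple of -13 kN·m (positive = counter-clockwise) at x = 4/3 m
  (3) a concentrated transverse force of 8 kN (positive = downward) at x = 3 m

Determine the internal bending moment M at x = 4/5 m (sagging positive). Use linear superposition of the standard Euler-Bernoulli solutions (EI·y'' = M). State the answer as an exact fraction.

Load 1 — point force P=13 kN at a=1 m (b=L-a=3):
  M_1 = Pb²(3a+b)x/L³ - Pab²/L²  [x≤a] = 13·3²·(3·1+3)·(4/5)/4³ - 13·1·3²/4² = 117/80 kN·m
Load 2 — applied couple M₀=-13 kN·m at a=4/3 m (b=L-a=8/3):
  M_2 = R_Ax - M_A  [x≤a] with R_A=-13/3, M_A=0 = (-13/3)·(4/5) - 0 = -52/15 kN·m
Load 3 — point force P=8 kN at a=3 m (b=L-a=1):
  M_3 = Pb²(3a+b)x/L³ - Pab²/L²  [x≤a] = 8·1²·(3·3+1)·(4/5)/4³ - 8·3·1²/4² = -1/2 kN·m
Superposition: M = Σ M_i = -601/240 kN·m ≈ -2.504167 kN·m

M(4/5) = -601/240 kN·m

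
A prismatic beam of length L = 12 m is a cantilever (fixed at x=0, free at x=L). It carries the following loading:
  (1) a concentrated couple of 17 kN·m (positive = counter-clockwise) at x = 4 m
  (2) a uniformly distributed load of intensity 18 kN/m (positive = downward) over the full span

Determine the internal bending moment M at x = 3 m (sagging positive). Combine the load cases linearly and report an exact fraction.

Load 1 — applied couple M₀=17 kN·m at a=4 m (b=L-a=8):
  M_1 = M₀  [x≤a] = 17 = 17 kN·m
Load 2 — uniform load w=18 kN/m over full span:
  M_2 = -w(L-x)²/2 = -18·(12-3)²/2 = -729 kN·m
Superposition: M = Σ M_i = -712 kN·m ≈ -712.000000 kN·m

M(3) = -712 kN·m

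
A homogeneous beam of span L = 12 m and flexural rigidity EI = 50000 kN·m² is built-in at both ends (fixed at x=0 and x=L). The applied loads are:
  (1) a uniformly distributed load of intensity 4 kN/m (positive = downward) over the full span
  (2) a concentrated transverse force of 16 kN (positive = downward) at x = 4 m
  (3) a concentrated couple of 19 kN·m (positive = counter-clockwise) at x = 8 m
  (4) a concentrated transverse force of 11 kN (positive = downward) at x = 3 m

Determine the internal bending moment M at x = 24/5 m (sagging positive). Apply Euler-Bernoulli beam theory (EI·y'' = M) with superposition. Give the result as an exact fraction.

Load 1 — uniform load w=4 kN/m over full span:
  M_1 = wLx/2 - wL²/12 - wx²/2 = 4·12·(24/5)/2 - 4·12²/12 - 4·(24/5)²/2 = 528/25 kN·m
Load 2 — point force P=16 kN at a=4 m (b=L-a=8):
  M_2 = Pa²(a+3b)(L-x)/L³ - Pa²b/L²  [x>a] = 16·4²·(4+3·8)·(12-(24/5))/12³ - 16·4²·8/12² = 704/45 kN·m
Load 3 — applied couple M₀=19 kN·m at a=8 m (b=L-a=4):
  M_3 = R_Ax - M_A  [x≤a] with R_A=19/9, M_A=19/3 = (19/9)·(24/5) - (19/3) = 19/5 kN·m
Load 4 — point force P=11 kN at a=3 m (b=L-a=9):
  M_4 = Pa²(a+3b)(L-x)/L³ - Pa²b/L²  [x>a] = 11·3²·(3+3·9)·(12-(24/5))/12³ - 11·3²·9/12² = 99/16 kN·m
Superposition: M = Σ M_i = 168307/3600 kN·m ≈ 46.751944 kN·m

M(24/5) = 168307/3600 kN·m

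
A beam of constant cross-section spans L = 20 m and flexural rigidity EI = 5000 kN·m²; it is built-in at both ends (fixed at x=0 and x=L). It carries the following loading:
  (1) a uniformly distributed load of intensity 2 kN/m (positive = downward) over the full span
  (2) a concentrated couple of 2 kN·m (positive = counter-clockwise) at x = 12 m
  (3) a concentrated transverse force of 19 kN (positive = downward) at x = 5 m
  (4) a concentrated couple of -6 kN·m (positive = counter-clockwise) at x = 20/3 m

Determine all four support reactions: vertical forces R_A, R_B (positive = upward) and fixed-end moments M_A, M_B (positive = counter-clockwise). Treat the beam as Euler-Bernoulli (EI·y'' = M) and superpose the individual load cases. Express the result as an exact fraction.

R_A = 143101/4000 kN, M_A = 144893/1200 kN·m, R_B = 92899/4000 kN, M_B = -103487/1200 kN·m

Load 1 — uniform load w=2 kN/m over full span:
  R_A = wL/2 = 2·20/2 = 20 kN
  M_A = wL²/12 = 2·20²/12 = 200/3 kN·m
  R_B = wL/2 = 2·20/2 = 20 kN
  M_B = -wL²/12 = -2·20²/12 = -200/3 kN·m
Load 2 — applied couple M₀=2 kN·m at a=12 m (b=L-a=8):
  R_A = 6M₀ab/L³ = 6·2·12·8/20³ = 18/125 kN
  M_A = M₀b(2a-b)/L² = 2·8·(2·12-8)/20² = 16/25 kN·m
  R_B = -6M₀ab/L³ = -6·2·12·8/20³ = -18/125 kN
  M_B = M₀a(2b-a)/L² = 2·12·(2·8-12)/20² = 6/25 kN·m
Load 3 — point force P=19 kN at a=5 m (b=L-a=15):
  R_A = Pb²(3a+b)/L³ = 19·15²·(3·5+15)/20³ = 513/32 kN
  M_A = Pab²/L² = 19·5·15²/20² = 855/16 kN·m
  R_B = Pa²(a+3b)/L³ = 19·5²·(5+3·15)/20³ = 95/32 kN
  M_B = -Pa²b/L² = -19·5²·15/20² = -285/16 kN·m
Load 4 — applied couple M₀=-6 kN·m at a=20/3 m (b=L-a=40/3):
  R_A = 6M₀ab/L³ = 6·(-6)·(20/3)·(40/3)/20³ = -2/5 kN
  M_A = M₀b(2a-b)/L² = (-6)·(40/3)·(2·(20/3)-(40/3))/20² = 0 kN·m
  R_B = -6M₀ab/L³ = -6·(-6)·(20/3)·(40/3)/20³ = 2/5 kN
  M_B = M₀a(2b-a)/L² = (-6)·(20/3)·(2·(40/3)-(20/3))/20² = -2 kN·m
Superposition: R_A = 143101/4000 kN, M_A = 144893/1200 kN·m, R_B = 92899/4000 kN, M_B = -103487/1200 kN·m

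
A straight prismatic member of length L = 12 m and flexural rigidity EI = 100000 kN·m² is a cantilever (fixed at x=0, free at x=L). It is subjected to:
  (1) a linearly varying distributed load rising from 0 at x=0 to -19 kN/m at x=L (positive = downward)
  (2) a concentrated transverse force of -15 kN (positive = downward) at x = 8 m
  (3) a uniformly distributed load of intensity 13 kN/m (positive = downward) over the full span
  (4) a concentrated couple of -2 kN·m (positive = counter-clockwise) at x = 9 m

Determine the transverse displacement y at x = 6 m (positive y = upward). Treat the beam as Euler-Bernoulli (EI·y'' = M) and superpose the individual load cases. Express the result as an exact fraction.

y(6) = 10323/500000 m

Load 1 — triangular load w₀=-19 kN/m (0→w₀ over full span):
  y_1 = (w₀Lx³/12-w₀L²x²/6-w₀x⁵/(120L))/EI = ((-19)·12·6³/12-(-19)·12²·6²/6-(-19)·6⁵/(120·12))/100000 = 62073/500000 m
Load 2 — point force P=-15 kN at a=8 m (b=L-a=4):
  y_2 = -Px²(3a-x)/(6EI)  [x≤a] = -(-15)·6²·(3·8-6)/(6·100000) = 81/5000 m
Load 3 — uniform load w=13 kN/m over full span:
  y_3 = -wx²(x²-4Lx+6L²)/(24EI) = -13·6²·(6²-4·12·6+6·12²)/(24·100000) = -5967/50000 m
Load 4 — applied couple M₀=-2 kN·m at a=9 m (b=L-a=3):
  y_4 = M₀x²/(2EI)  [x≤a] = (-2)·6²/(2·100000) = -9/25000 m
Superposition: y = Σ y_i = 10323/500000 m ≈ 0.020646 m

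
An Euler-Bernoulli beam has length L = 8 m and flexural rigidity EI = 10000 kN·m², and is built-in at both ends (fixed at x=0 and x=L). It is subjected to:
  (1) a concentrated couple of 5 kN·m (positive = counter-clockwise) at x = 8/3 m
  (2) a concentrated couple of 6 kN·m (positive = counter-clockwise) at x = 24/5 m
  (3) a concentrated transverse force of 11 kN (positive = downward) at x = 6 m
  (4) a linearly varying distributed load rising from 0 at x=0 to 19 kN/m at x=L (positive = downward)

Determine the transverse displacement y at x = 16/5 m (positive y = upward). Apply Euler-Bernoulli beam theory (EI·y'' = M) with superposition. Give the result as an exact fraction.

Load 1 — applied couple M₀=5 kN·m at a=8/3 m (b=L-a=16/3):
  y_1 = (R_Ax³/6 - M_Ax²/2 - M₀(x-a)²/2)/EI  [x>a] with R_A=5/6, M_A=0 = ((5/6)·(16/5)³/6 - 0·(16/5)²/2 - 5·((16/5)-(8/3))²/2)/10000 = 6/15625 m
Load 2 — applied couple M₀=6 kN·m at a=24/5 m (b=L-a=16/5):
  y_2 = (R_Ax³/6 - M_Ax²/2)/EI  [x≤a] with R_A=27/25, M_A=48/25 = ((27/25)·(16/5)³/6 - (48/25)·(16/5)²/2)/10000 = -768/1953125 m
Load 3 — point force P=11 kN at a=6 m (b=L-a=2):
  y_3 = -Pb²x²(3aL-(3a+b)x)/(6L³EI)  [x≤a] = -11·2²·(16/5)²·(3·6·8-(3·6+2)·(16/5))/(6·8³·10000) = -11/9375 m
Load 4 — triangular load w₀=19 kN/m (0→w₀ over full span):
  y_4 = -w₀x²(L-x)²(x+2L)/(120LEI) = -19·(16/5)²·(8-(16/5))²·((16/5)+2·8)/(120·8·10000) = -87552/9765625 m
Superposition: y = Σ y_i = -297301/29296875 m ≈ -0.010148 m

y(16/5) = -297301/29296875 m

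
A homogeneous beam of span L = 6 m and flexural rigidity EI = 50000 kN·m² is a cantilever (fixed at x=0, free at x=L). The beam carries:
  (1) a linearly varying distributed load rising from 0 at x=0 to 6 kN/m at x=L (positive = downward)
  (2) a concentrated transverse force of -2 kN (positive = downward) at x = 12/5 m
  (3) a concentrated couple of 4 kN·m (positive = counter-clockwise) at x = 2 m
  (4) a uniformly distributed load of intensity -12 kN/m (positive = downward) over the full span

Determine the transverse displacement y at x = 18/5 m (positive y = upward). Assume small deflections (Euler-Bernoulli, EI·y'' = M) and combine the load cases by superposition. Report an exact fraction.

y(18/5) = 2457367/195312500 m

Load 1 — triangular load w₀=6 kN/m (0→w₀ over full span):
  y_1 = (w₀Lx³/12-w₀L²x²/6-w₀x⁵/(120L))/EI = (6·6·(18/5)³/12-6·6²·(18/5)²/6-6·(18/5)⁵/(120·6))/50000 = -1295433/195312500 m
Load 2 — point force P=-2 kN at a=12/5 m (b=L-a=18/5):
  y_2 = -Pa²(3x-a)/(6EI)  [x>a] = -(-2)·(12/5)²·(3·(18/5)-(12/5))/(6·50000) = 126/390625 m
Load 3 — applied couple M₀=4 kN·m at a=2 m (b=L-a=4):
  y_3 = M₀a(2x-a)/(2EI)  [x>a] = 4·2·(2·(18/5)-2)/(2·50000) = 13/31250 m
Load 4 — uniform load w=-12 kN/m over full span:
  y_4 = -wx²(x²-4Lx+6L²)/(24EI) = -(-12)·(18/5)²·((18/5)²-4·6·(18/5)+6·6²)/(24·50000) = 72171/3906250 m
Superposition: y = Σ y_i = 2457367/195312500 m ≈ 0.012582 m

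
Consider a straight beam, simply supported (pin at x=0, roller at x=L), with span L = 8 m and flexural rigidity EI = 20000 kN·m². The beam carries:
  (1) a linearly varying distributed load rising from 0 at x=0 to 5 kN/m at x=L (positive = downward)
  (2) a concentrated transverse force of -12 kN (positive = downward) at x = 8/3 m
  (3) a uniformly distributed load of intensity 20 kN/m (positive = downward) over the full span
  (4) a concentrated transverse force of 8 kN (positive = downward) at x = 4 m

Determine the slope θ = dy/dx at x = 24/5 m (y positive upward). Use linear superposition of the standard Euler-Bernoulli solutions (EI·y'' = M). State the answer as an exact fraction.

Load 1 — triangular load w₀=5 kN/m (0→w₀ over full span):
  θ_1 = -w₀(7L⁴-30L²x²+15x⁴)/(360LEI) = -5·(7·8⁴-30·8²·(24/5)²+15·(24/5)⁴)/(360·8·20000) = 464/703125 rad
Load 2 — point force P=-12 kN at a=8/3 m (b=L-a=16/3):
  θ_2 = -Pa(2L²-6Lx+3x²+a²)/(6LEI)  [x>a] = -(-12)·(8/3)·(2·8²-6·8·(24/5)+3·(24/5)²+(8/3)²)/(6·8·20000) = -368/421875 rad
Load 3 — uniform load w=20 kN/m over full span:
  θ_3 = -w(L³-6Lx²+4x³)/(24EI) = -20·(8³-6·8·(24/5)²+4·(24/5)³)/(24·20000) = 296/46875 rad
Load 4 — point force P=8 kN at a=4 m (b=L-a=4):
  θ_4 = -Pa(2L²-6Lx+3x²+a²)/(6LEI)  [x>a] = -8·4·(2·8²-6·8·(24/5)+3·(24/5)²+4²)/(6·8·20000) = 9/15625 rad
Superposition: θ = Σ θ_i = 14087/2109375 rad ≈ 0.006678 rad

θ(24/5) = 14087/2109375 rad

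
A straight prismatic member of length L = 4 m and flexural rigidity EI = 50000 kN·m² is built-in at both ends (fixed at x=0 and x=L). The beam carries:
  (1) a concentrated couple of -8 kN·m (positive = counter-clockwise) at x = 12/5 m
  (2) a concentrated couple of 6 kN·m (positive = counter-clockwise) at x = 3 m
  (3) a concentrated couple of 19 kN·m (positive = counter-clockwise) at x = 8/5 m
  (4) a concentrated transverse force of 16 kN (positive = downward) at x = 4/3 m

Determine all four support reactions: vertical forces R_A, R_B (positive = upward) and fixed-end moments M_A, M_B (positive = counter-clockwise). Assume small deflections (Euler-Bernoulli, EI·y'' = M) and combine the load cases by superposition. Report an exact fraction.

Load 1 — applied couple M₀=-8 kN·m at a=12/5 m (b=L-a=8/5):
  R_A = 6M₀ab/L³ = 6·(-8)·(12/5)·(8/5)/4³ = -72/25 kN
  M_A = M₀b(2a-b)/L² = (-8)·(8/5)·(2·(12/5)-(8/5))/4² = -64/25 kN·m
  R_B = -6M₀ab/L³ = -6·(-8)·(12/5)·(8/5)/4³ = 72/25 kN
  M_B = M₀a(2b-a)/L² = (-8)·(12/5)·(2·(8/5)-(12/5))/4² = -24/25 kN·m
Load 2 — applied couple M₀=6 kN·m at a=3 m (b=L-a=1):
  R_A = 6M₀ab/L³ = 6·6·3·1/4³ = 27/16 kN
  M_A = M₀b(2a-b)/L² = 6·1·(2·3-1)/4² = 15/8 kN·m
  R_B = -6M₀ab/L³ = -6·6·3·1/4³ = -27/16 kN
  M_B = M₀a(2b-a)/L² = 6·3·(2·1-3)/4² = -9/8 kN·m
Load 3 — applied couple M₀=19 kN·m at a=8/5 m (b=L-a=12/5):
  R_A = 6M₀ab/L³ = 6·19·(8/5)·(12/5)/4³ = 171/25 kN
  M_A = M₀b(2a-b)/L² = 19·(12/5)·(2·(8/5)-(12/5))/4² = 57/25 kN·m
  R_B = -6M₀ab/L³ = -6·19·(8/5)·(12/5)/4³ = -171/25 kN
  M_B = M₀a(2b-a)/L² = 19·(8/5)·(2·(12/5)-(8/5))/4² = 152/25 kN·m
Load 4 — point force P=16 kN at a=4/3 m (b=L-a=8/3):
  R_A = Pb²(3a+b)/L³ = 16·(8/3)²·(3·(4/3)+(8/3))/4³ = 320/27 kN
  M_A = Pab²/L² = 16·(4/3)·(8/3)²/4² = 256/27 kN·m
  R_B = Pa²(a+3b)/L³ = 16·(4/3)²·((4/3)+3·(8/3))/4³ = 112/27 kN
  M_B = -Pa²b/L² = -16·(4/3)²·(8/3)/4² = -128/27 kN·m
Superposition: R_A = 188993/10800 kN, M_A = 59813/5400 kN·m, R_B = -16193/10800 kN, M_B = -4027/5400 kN·m

R_A = 188993/10800 kN, M_A = 59813/5400 kN·m, R_B = -16193/10800 kN, M_B = -4027/5400 kN·m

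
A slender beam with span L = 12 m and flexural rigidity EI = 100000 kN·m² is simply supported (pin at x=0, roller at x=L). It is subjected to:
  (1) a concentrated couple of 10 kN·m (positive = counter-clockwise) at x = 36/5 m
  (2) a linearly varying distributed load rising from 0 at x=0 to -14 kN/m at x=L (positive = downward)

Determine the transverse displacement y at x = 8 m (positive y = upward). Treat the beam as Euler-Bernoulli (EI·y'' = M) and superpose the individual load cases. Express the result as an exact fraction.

y(8) = 4717/281250 m

Load 1 — applied couple M₀=10 kN·m at a=36/5 m (b=L-a=24/5):
  y_1 = (M₀x³/(6L)-M₀(x-a)²/2+C₁x)/EI  [x>a] with C₁=M₀(3b²-L²)/(6L)=-52/5 = (10·8³/(6·12)-10·(8-(36/5))²/2+(-52/5)·8)/100000 = -43/281250 m
Load 2 — triangular load w₀=-14 kN/m (0→w₀ over full span):
  y_2 = -w₀x(7L⁴-10L²x²+3x⁴)/(360LEI) = -(-14)·8·(7·12⁴-10·12²·8²+3·8⁴)/(360·12·100000) = 476/28125 m
Superposition: y = Σ y_i = 4717/281250 m ≈ 0.016772 m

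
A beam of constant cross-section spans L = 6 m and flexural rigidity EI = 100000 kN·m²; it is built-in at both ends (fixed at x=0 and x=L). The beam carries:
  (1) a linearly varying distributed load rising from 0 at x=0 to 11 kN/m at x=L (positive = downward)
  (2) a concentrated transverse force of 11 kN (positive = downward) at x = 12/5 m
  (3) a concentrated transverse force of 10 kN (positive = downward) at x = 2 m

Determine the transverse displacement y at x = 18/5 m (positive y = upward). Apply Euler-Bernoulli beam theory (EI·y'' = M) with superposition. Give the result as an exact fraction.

y(18/5) = -39779/117187500 m

Load 1 — triangular load w₀=11 kN/m (0→w₀ over full span):
  y_1 = -w₀x²(L-x)²(x+2L)/(120LEI) = -11·(18/5)²·(6-(18/5))²·((18/5)+2·6)/(120·6·100000) = -34749/195312500 m
Load 2 — point force P=11 kN at a=12/5 m (b=L-a=18/5):
  y_2 = -Pa²(L-x)²(3bL-(3b+a)(L-x))/(6L³EI)  [x>a] = -11·(12/5)²·(6-(18/5))²·(3·(18/5)·6-(3·(18/5)+(12/5))·(6-(18/5)))/(6·6³·100000) = -4554/48828125 m
Load 3 — point force P=10 kN at a=2 m (b=L-a=4):
  y_3 = -Pa²(L-x)²(3bL-(3b+a)(L-x))/(6L³EI)  [x>a] = -10·2²·(6-(18/5))²·(3·4·6-(3·4+2)·(6-(18/5)))/(6·6³·100000) = -16/234375 m
Superposition: y = Σ y_i = -39779/117187500 m ≈ -0.000339 m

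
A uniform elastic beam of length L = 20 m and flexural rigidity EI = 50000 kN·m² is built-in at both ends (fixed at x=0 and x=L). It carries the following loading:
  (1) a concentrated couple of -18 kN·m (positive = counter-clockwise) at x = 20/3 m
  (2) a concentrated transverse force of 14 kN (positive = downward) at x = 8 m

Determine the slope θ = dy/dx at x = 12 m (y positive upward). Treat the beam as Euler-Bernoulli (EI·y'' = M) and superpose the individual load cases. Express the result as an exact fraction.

θ(12) = 523/390625 rad

Load 1 — applied couple M₀=-18 kN·m at a=20/3 m (b=L-a=40/3):
  θ_1 = (R_Ax²/2 - M_Ax - M₀(x-a))/EI  [x>a] with R_A=-6/5, M_A=0 = ((-6/5)·12²/2 - 0·12 - (-18)·(12-(20/3)))/50000 = 3/15625 rad
Load 2 — point force P=14 kN at a=8 m (b=L-a=12):
  θ_2 = Pa²(L-x)(2bL-(3b+a)(L-x))/(2L³EI)  [x>a] = 14·8²·(20-12)·(2·12·20-(3·12+8)·(20-12))/(2·20³·50000) = 448/390625 rad
Superposition: θ = Σ θ_i = 523/390625 rad ≈ 0.001339 rad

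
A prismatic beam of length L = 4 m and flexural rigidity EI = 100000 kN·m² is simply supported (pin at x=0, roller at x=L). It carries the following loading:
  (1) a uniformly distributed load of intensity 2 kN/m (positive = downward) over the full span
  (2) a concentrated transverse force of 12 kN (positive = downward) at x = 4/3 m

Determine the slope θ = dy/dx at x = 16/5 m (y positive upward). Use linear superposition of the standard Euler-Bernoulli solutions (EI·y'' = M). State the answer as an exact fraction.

θ(16/5) = 2621/21093750 rad

Load 1 — uniform load w=2 kN/m over full span:
  θ_1 = -w(L³-6Lx²+4x³)/(24EI) = -2·(4³-6·4·(16/5)²+4·(16/5)³)/(24·100000) = 33/781250 rad
Load 2 — point force P=12 kN at a=4/3 m (b=L-a=8/3):
  θ_2 = -Pa(2L²-6Lx+3x²+a²)/(6LEI)  [x>a] = -12·(4/3)·(2·4²-6·4·(16/5)+3·(16/5)²+(4/3)²)/(6·4·100000) = 173/2109375 rad
Superposition: θ = Σ θ_i = 2621/21093750 rad ≈ 0.000124 rad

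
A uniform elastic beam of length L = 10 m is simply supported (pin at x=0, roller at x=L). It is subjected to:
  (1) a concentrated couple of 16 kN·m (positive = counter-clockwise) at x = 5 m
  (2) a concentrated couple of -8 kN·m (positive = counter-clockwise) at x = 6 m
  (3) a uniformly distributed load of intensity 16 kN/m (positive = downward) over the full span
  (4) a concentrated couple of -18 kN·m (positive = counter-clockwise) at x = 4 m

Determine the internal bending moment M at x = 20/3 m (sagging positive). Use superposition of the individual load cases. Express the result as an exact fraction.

M(20/3) = 1630/9 kN·m

Load 1 — applied couple M₀=16 kN·m at a=5 m (b=L-a=5):
  M_1 = M₀x/L - M₀  [x>a] = 16·(20/3)/10 - 16 = -16/3 kN·m
Load 2 — applied couple M₀=-8 kN·m at a=6 m (b=L-a=4):
  M_2 = M₀x/L - M₀  [x>a] = (-8)·(20/3)/10 - (-8) = 8/3 kN·m
Load 3 — uniform load w=16 kN/m over full span:
  M_3 = wx(L-x)/2 = 16·(20/3)·(10-(20/3))/2 = 1600/9 kN·m
Load 4 — applied couple M₀=-18 kN·m at a=4 m (b=L-a=6):
  M_4 = M₀x/L - M₀  [x>a] = (-18)·(20/3)/10 - (-18) = 6 kN·m
Superposition: M = Σ M_i = 1630/9 kN·m ≈ 181.111111 kN·m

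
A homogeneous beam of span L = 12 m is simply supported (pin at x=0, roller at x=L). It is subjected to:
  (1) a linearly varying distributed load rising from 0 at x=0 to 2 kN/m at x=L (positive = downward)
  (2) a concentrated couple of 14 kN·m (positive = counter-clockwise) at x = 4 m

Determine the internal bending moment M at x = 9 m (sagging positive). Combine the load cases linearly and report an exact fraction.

Load 1 — triangular load w₀=2 kN/m (0→w₀ over full span):
  M_1 = w₀Lx/6 - w₀x³/(6L) = 2·12·9/6 - 2·9³/(6·12) = 63/4 kN·m
Load 2 — applied couple M₀=14 kN·m at a=4 m (b=L-a=8):
  M_2 = M₀x/L - M₀  [x>a] = 14·9/12 - 14 = -7/2 kN·m
Superposition: M = Σ M_i = 49/4 kN·m ≈ 12.250000 kN·m

M(9) = 49/4 kN·m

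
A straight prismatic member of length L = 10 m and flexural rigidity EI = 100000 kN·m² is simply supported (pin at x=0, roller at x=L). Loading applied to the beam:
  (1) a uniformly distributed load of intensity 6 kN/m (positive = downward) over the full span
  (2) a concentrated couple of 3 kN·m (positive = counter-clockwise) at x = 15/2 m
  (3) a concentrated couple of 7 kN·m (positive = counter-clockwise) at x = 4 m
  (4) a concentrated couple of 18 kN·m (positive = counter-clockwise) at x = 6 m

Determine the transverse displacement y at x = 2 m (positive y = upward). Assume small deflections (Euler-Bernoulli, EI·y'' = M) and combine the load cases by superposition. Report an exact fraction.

Load 1 — uniform load w=6 kN/m over full span:
  y_1 = -wx(L³-2Lx²+x³)/(24EI) = -6·2·(10³-2·10·2²+2³)/(24·100000) = -29/6250 m
Load 2 — applied couple M₀=3 kN·m at a=15/2 m (b=L-a=5/2):
  y_2 = (M₀x³/(6L)+C₁x)/EI  [x≤a] with C₁=M₀(3b²-L²)/(6L)=-65/16 = (3·2³/(6·10)+(-65/16)·2)/100000 = -309/4000000 m
Load 3 — applied couple M₀=7 kN·m at a=4 m (b=L-a=6):
  y_3 = (M₀x³/(6L)+C₁x)/EI  [x≤a] with C₁=M₀(3b²-L²)/(6L)=14/15 = (7·2³/(6·10)+(14/15)·2)/100000 = 7/250000 m
Load 4 — applied couple M₀=18 kN·m at a=6 m (b=L-a=4):
  y_4 = (M₀x³/(6L)+C₁x)/EI  [x≤a] with C₁=M₀(3b²-L²)/(6L)=-78/5 = (18·2³/(6·10)+(-78/5)·2)/100000 = -9/31250 m
Superposition: y = Σ y_i = -19909/4000000 m ≈ -0.004977 m

y(2) = -19909/4000000 m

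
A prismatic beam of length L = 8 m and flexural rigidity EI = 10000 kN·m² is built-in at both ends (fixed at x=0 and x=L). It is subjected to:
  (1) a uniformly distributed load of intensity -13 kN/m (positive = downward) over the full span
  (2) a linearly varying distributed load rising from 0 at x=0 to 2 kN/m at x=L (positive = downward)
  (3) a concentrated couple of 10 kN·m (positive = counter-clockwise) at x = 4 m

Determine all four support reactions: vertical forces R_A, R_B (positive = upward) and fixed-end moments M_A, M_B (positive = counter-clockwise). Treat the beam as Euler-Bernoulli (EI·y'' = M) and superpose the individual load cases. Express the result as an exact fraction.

R_A = -1909/40 kN, M_A = -1877/30 kN·m, R_B = -1931/40 kN, M_B = 1963/30 kN·m

Load 1 — uniform load w=-13 kN/m over full span:
  R_A = wL/2 = (-13)·8/2 = -52 kN
  M_A = wL²/12 = (-13)·8²/12 = -208/3 kN·m
  R_B = wL/2 = (-13)·8/2 = -52 kN
  M_B = -wL²/12 = -(-13)·8²/12 = 208/3 kN·m
Load 2 — triangular load w₀=2 kN/m (0→w₀ over full span):
  R_A = 3w₀L/20 = 3·2·8/20 = 12/5 kN
  M_A = w₀L²/30 = 2·8²/30 = 64/15 kN·m
  R_B = 7w₀L/20 = 7·2·8/20 = 28/5 kN
  M_B = -w₀L²/20 = -2·8²/20 = -32/5 kN·m
Load 3 — applied couple M₀=10 kN·m at a=4 m (b=L-a=4):
  R_A = 6M₀ab/L³ = 6·10·4·4/8³ = 15/8 kN
  M_A = M₀b(2a-b)/L² = 10·4·(2·4-4)/8² = 5/2 kN·m
  R_B = -6M₀ab/L³ = -6·10·4·4/8³ = -15/8 kN
  M_B = M₀a(2b-a)/L² = 10·4·(2·4-4)/8² = 5/2 kN·m
Superposition: R_A = -1909/40 kN, M_A = -1877/30 kN·m, R_B = -1931/40 kN, M_B = 1963/30 kN·m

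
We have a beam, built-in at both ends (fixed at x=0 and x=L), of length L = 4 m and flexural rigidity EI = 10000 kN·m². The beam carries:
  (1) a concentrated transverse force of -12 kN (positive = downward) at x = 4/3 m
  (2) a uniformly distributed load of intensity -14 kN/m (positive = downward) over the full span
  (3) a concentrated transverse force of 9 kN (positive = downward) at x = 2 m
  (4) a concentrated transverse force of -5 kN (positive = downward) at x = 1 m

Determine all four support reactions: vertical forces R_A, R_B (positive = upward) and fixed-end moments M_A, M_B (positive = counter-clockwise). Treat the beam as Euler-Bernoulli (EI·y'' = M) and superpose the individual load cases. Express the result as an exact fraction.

Load 1 — point force P=-12 kN at a=4/3 m (b=L-a=8/3):
  R_A = Pb²(3a+b)/L³ = (-12)·(8/3)²·(3·(4/3)+(8/3))/4³ = -80/9 kN
  M_A = Pab²/L² = (-12)·(4/3)·(8/3)²/4² = -64/9 kN·m
  R_B = Pa²(a+3b)/L³ = (-12)·(4/3)²·((4/3)+3·(8/3))/4³ = -28/9 kN
  M_B = -Pa²b/L² = -(-12)·(4/3)²·(8/3)/4² = 32/9 kN·m
Load 2 — uniform load w=-14 kN/m over full span:
  R_A = wL/2 = (-14)·4/2 = -28 kN
  M_A = wL²/12 = (-14)·4²/12 = -56/3 kN·m
  R_B = wL/2 = (-14)·4/2 = -28 kN
  M_B = -wL²/12 = -(-14)·4²/12 = 56/3 kN·m
Load 3 — point force P=9 kN at a=2 m (b=L-a=2):
  R_A = Pb²(3a+b)/L³ = 9·2²·(3·2+2)/4³ = 9/2 kN
  M_A = Pab²/L² = 9·2·2²/4² = 9/2 kN·m
  R_B = Pa²(a+3b)/L³ = 9·2²·(2+3·2)/4³ = 9/2 kN
  M_B = -Pa²b/L² = -9·2²·2/4² = -9/2 kN·m
Load 4 — point force P=-5 kN at a=1 m (b=L-a=3):
  R_A = Pb²(3a+b)/L³ = (-5)·3²·(3·1+3)/4³ = -135/32 kN
  M_A = Pab²/L² = (-5)·1·3²/4² = -45/16 kN·m
  R_B = Pa²(a+3b)/L³ = (-5)·1²·(1+3·3)/4³ = -25/32 kN
  M_B = -Pa²b/L² = -(-5)·1²·3/4² = 15/16 kN·m
Superposition: R_A = -10543/288 kN, M_A = -3469/144 kN·m, R_B = -7889/288 kN, M_B = 2687/144 kN·m

R_A = -10543/288 kN, M_A = -3469/144 kN·m, R_B = -7889/288 kN, M_B = 2687/144 kN·m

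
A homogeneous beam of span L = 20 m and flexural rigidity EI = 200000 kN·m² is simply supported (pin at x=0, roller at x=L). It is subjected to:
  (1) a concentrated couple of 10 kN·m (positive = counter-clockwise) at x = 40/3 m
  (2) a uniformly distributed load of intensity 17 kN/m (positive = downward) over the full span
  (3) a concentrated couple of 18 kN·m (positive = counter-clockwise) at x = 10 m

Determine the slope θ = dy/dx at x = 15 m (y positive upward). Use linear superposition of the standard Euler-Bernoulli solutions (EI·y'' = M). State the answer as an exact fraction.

Load 1 — applied couple M₀=10 kN·m at a=40/3 m (b=L-a=20/3):
  θ_1 = (M₀x²/(2L)-M₀(x-a)+C₁)/EI  [x>a] with C₁=M₀(3b²-L²)/(6L)=-200/9 = (10·15²/(2·20)-10·(15-(40/3))+(-200/9))/200000 = 1/11520 rad
Load 2 — uniform load w=17 kN/m over full span:
  θ_2 = -w(L³-6Lx²+4x³)/(24EI) = -17·(20³-6·20·15²+4·15³)/(24·200000) = 187/9600 rad
Load 3 — applied couple M₀=18 kN·m at a=10 m (b=L-a=10):
  θ_3 = (M₀x²/(2L)-M₀(x-a)+C₁)/EI  [x>a] with C₁=M₀(3b²-L²)/(6L)=-15 = (18·15²/(2·20)-18·(15-10)+(-15))/200000 = -3/160000 rad
Superposition: θ = Σ θ_i = 7037/360000 rad ≈ 0.019547 rad

θ(15) = 7037/360000 rad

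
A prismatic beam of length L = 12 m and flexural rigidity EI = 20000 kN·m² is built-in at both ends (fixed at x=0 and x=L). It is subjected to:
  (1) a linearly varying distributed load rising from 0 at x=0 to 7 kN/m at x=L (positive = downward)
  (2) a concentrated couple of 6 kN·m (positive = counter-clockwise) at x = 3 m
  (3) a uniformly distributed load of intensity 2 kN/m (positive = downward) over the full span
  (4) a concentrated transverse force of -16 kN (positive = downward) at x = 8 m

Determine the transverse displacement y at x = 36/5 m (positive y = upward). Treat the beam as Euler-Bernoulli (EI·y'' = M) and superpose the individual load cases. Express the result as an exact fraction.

y(36/5) = -620541/78125000 m

Load 1 — triangular load w₀=7 kN/m (0→w₀ over full span):
  y_1 = -w₀x²(L-x)²(x+2L)/(120LEI) = -7·(36/5)²·(12-(36/5))²·((36/5)+2·12)/(120·12·20000) = -88452/9765625 m
Load 2 — applied couple M₀=6 kN·m at a=3 m (b=L-a=9):
  y_2 = (R_Ax³/6 - M_Ax²/2 - M₀(x-a)²/2)/EI  [x>a] with R_A=9/16, M_A=-9/8 = ((9/16)·(36/5)³/6 - (-9/8)·(36/5)²/2 - 6·((36/5)-3)²/2)/20000 = 351/625000 m
Load 3 — uniform load w=2 kN/m over full span:
  y_3 = -wx²(L-x)²/(24EI) = -2·(36/5)²·(12-(36/5))²/(24·20000) = -1944/390625 m
Load 4 — point force P=-16 kN at a=8 m (b=L-a=4):
  y_4 = -Pb²x²(3aL-(3a+b)x)/(6L³EI)  [x≤a] = -(-16)·4²·(36/5)²·(3·8·12-(3·8+4)·(36/5))/(6·12³·20000) = 432/78125 m
Superposition: y = Σ y_i = -620541/78125000 m ≈ -0.007943 m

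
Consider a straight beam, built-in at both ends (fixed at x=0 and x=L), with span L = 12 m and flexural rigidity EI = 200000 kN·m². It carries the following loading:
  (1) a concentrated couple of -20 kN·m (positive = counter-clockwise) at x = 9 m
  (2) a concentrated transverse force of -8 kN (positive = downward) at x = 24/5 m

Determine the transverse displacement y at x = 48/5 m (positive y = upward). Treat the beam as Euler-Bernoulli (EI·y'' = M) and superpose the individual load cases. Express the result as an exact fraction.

y(48/5) = 274797/1562500000 m

Load 1 — applied couple M₀=-20 kN·m at a=9 m (b=L-a=3):
  y_1 = (R_Ax³/6 - M_Ax²/2 - M₀(x-a)²/2)/EI  [x>a] with R_A=-15/8, M_A=-25/4 = ((-15/8)·(48/5)³/6 - (-25/4)·(48/5)²/2 - (-20)·((48/5)-9)²/2)/200000 = 189/2500000 m
Load 2 — point force P=-8 kN at a=24/5 m (b=L-a=36/5):
  y_2 = -Pa²(L-x)²(3bL-(3b+a)(L-x))/(6L³EI)  [x>a] = -(-8)·(24/5)²·(12-(48/5))²·(3·(36/5)·12-(3·(36/5)+(24/5))·(12-(48/5)))/(6·12³·200000) = 4896/48828125 m
Superposition: y = Σ y_i = 274797/1562500000 m ≈ 0.000176 m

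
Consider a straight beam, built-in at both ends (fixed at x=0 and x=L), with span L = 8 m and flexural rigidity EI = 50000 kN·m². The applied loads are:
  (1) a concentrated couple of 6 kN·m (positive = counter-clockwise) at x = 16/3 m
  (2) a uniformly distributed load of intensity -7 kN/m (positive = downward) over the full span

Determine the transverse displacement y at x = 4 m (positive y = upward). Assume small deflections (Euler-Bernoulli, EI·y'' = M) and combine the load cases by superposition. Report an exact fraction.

y(4) = 13/9375 m

Load 1 — applied couple M₀=6 kN·m at a=16/3 m (b=L-a=8/3):
  y_1 = (R_Ax³/6 - M_Ax²/2)/EI  [x≤a] with R_A=1, M_A=2 = (1·4³/6 - 2·4²/2)/50000 = -1/9375 m
Load 2 — uniform load w=-7 kN/m over full span:
  y_2 = -wx²(L-x)²/(24EI) = -(-7)·4²·(8-4)²/(24·50000) = 14/9375 m
Superposition: y = Σ y_i = 13/9375 m ≈ 0.001387 m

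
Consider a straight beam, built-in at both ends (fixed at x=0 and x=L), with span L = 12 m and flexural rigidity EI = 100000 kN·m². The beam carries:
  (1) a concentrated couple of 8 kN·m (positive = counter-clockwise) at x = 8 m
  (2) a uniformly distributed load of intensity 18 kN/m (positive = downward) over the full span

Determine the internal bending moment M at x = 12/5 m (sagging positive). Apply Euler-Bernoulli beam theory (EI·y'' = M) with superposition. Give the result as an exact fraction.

M(12/5) = -688/75 kN·m

Load 1 — applied couple M₀=8 kN·m at a=8 m (b=L-a=4):
  M_1 = R_Ax - M_A  [x≤a] with R_A=8/9, M_A=8/3 = (8/9)·(12/5) - (8/3) = -8/15 kN·m
Load 2 — uniform load w=18 kN/m over full span:
  M_2 = wLx/2 - wL²/12 - wx²/2 = 18·12·(12/5)/2 - 18·12²/12 - 18·(12/5)²/2 = -216/25 kN·m
Superposition: M = Σ M_i = -688/75 kN·m ≈ -9.173333 kN·m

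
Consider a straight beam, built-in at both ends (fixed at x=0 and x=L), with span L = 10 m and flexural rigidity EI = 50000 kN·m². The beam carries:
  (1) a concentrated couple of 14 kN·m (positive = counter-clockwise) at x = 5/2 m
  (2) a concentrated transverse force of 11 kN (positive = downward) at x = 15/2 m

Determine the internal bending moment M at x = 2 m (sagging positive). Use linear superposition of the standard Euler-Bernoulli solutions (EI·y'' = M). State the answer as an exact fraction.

M(2) = 649/160 kN·m

Load 1 — applied couple M₀=14 kN·m at a=5/2 m (b=L-a=15/2):
  M_1 = R_Ax - M_A  [x≤a] with R_A=63/40, M_A=-21/8 = (63/40)·2 - (-21/8) = 231/40 kN·m
Load 2 — point force P=11 kN at a=15/2 m (b=L-a=5/2):
  M_2 = Pb²(3a+b)x/L³ - Pab²/L²  [x≤a] = 11·(5/2)²·(3·(15/2)+(5/2))·2/10³ - 11·(15/2)·(5/2)²/10² = -55/32 kN·m
Superposition: M = Σ M_i = 649/160 kN·m ≈ 4.056250 kN·m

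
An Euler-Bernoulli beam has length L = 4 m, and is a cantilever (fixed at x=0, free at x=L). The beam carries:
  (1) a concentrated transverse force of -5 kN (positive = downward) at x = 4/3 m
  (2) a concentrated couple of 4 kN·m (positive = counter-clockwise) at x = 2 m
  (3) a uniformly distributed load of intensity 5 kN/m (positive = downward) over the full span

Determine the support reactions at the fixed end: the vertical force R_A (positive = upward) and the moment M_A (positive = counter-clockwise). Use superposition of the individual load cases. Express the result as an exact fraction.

Load 1 — point force P=-5 kN at a=4/3 m (b=L-a=8/3):
  R_A = P = (-5) = -5 kN
  M_A = Pa = (-5)·(4/3) = -20/3 kN·m
Load 2 — applied couple M₀=4 kN·m at a=2 m (b=L-a=2):
  R_A = 0 kN
  M_A = -M₀ = -4 kN·m
Load 3 — uniform load w=5 kN/m over full span:
  R_A = wL = 5·4 = 20 kN
  M_A = wL²/2 = 5·4²/2 = 40 kN·m
Superposition: R_A = 15 kN, M_A = 88/3 kN·m

R_A = 15 kN, M_A = 88/3 kN·m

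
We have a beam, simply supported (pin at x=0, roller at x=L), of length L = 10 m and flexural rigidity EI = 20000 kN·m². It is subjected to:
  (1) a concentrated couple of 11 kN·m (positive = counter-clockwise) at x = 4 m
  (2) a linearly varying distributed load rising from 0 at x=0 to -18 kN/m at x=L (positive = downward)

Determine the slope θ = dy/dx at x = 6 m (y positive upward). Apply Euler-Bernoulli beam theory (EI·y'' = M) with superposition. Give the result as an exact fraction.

θ(6) = -1403/300000 rad

Load 1 — applied couple M₀=11 kN·m at a=4 m (b=L-a=6):
  θ_1 = (M₀x²/(2L)-M₀(x-a)+C₁)/EI  [x>a] with C₁=M₀(3b²-L²)/(6L)=22/15 = (11·6²/(2·10)-11·(6-4)+(22/15))/20000 = -11/300000 rad
Load 2 — triangular load w₀=-18 kN/m (0→w₀ over full span):
  θ_2 = -w₀(7L⁴-30L²x²+15x⁴)/(360LEI) = -(-18)·(7·10⁴-30·10²·6²+15·6⁴)/(360·10·20000) = -29/6250 rad
Superposition: θ = Σ θ_i = -1403/300000 rad ≈ -0.004677 rad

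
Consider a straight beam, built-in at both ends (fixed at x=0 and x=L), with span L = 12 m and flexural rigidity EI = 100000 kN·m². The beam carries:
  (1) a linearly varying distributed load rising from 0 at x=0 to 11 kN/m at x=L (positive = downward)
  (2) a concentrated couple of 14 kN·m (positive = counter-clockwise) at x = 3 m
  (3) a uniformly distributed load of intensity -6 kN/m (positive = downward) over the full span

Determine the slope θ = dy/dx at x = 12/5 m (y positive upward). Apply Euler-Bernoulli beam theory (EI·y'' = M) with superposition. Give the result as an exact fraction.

Load 1 — triangular load w₀=11 kN/m (0→w₀ over full span):
  θ_1 = -w₀(2x(L-x)(L-2x)(x+2L)+x²(L-x)²)/(120LEI) = -11·(2·(12/5)·(12-(12/5))·(12-2·(12/5))·((12/5)+2·12)+(12/5)²·(12-(12/5))²)/(120·12·100000) = -1386/1953125 rad
Load 2 — applied couple M₀=14 kN·m at a=3 m (b=L-a=9):
  θ_2 = (R_Ax²/2 - M_Ax)/EI  [x≤a] with R_A=21/16, M_A=-21/8 = ((21/16)·(12/5)²/2 - (-21/8)·(12/5))/100000 = 63/625000 rad
Load 3 — uniform load w=-6 kN/m over full span:
  θ_3 = -wx(L-x)(L-2x)/(12EI) = -(-6)·(12/5)·(12-(12/5))·(12-2·(12/5))/(12·100000) = 324/390625 rad
Superposition: θ = Σ θ_i = 3447/15625000 rad ≈ 0.000221 rad

θ(12/5) = 3447/15625000 rad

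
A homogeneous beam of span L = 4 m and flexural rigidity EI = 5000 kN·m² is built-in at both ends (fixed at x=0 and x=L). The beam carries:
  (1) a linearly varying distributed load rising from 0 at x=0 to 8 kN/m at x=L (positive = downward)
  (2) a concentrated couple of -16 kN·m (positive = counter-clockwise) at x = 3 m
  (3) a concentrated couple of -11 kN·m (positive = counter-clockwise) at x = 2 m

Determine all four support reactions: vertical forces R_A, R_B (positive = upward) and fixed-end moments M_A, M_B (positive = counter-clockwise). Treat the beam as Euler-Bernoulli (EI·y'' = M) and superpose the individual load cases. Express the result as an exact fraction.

R_A = -153/40 kN, M_A = -209/60 kN·m, R_B = 793/40 kN, M_B = -123/20 kN·m

Load 1 — triangular load w₀=8 kN/m (0→w₀ over full span):
  R_A = 3w₀L/20 = 3·8·4/20 = 24/5 kN
  M_A = w₀L²/30 = 8·4²/30 = 64/15 kN·m
  R_B = 7w₀L/20 = 7·8·4/20 = 56/5 kN
  M_B = -w₀L²/20 = -8·4²/20 = -32/5 kN·m
Load 2 — applied couple M₀=-16 kN·m at a=3 m (b=L-a=1):
  R_A = 6M₀ab/L³ = 6·(-16)·3·1/4³ = -9/2 kN
  M_A = M₀b(2a-b)/L² = (-16)·1·(2·3-1)/4² = -5 kN·m
  R_B = -6M₀ab/L³ = -6·(-16)·3·1/4³ = 9/2 kN
  M_B = M₀a(2b-a)/L² = (-16)·3·(2·1-3)/4² = 3 kN·m
Load 3 — applied couple M₀=-11 kN·m at a=2 m (b=L-a=2):
  R_A = 6M₀ab/L³ = 6·(-11)·2·2/4³ = -33/8 kN
  M_A = M₀b(2a-b)/L² = (-11)·2·(2·2-2)/4² = -11/4 kN·m
  R_B = -6M₀ab/L³ = -6·(-11)·2·2/4³ = 33/8 kN
  M_B = M₀a(2b-a)/L² = (-11)·2·(2·2-2)/4² = -11/4 kN·m
Superposition: R_A = -153/40 kN, M_A = -209/60 kN·m, R_B = 793/40 kN, M_B = -123/20 kN·m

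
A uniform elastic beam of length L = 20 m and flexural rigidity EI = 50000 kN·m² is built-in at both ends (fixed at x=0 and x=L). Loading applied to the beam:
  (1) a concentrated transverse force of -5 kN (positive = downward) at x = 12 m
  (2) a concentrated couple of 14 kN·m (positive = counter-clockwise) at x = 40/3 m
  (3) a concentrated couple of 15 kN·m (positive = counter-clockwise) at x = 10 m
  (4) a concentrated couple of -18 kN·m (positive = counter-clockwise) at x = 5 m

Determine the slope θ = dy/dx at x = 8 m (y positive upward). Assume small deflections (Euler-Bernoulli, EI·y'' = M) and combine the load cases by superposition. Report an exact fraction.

θ(8) = 1021/3750000 rad

Load 1 — point force P=-5 kN at a=12 m (b=L-a=8):
  θ_1 = -Pb²x(2aL-(3a+b)x)/(2L³EI)  [x≤a] = -(-5)·8²·8·(2·12·20-(3·12+8)·8)/(2·20³·50000) = 32/78125 rad
Load 2 — applied couple M₀=14 kN·m at a=40/3 m (b=L-a=20/3):
  θ_2 = (R_Ax²/2 - M_Ax)/EI  [x≤a] with R_A=14/15, M_A=14/3 = ((14/15)·8²/2 - (14/3)·8)/50000 = -7/46875 rad
Load 3 — applied couple M₀=15 kN·m at a=10 m (b=L-a=10):
  θ_3 = (R_Ax²/2 - M_Ax)/EI  [x≤a] with R_A=9/8, M_A=15/4 = ((9/8)·8²/2 - (15/4)·8)/50000 = 3/25000 rad
Load 4 — applied couple M₀=-18 kN·m at a=5 m (b=L-a=15):
  θ_4 = (R_Ax²/2 - M_Ax - M₀(x-a))/EI  [x>a] with R_A=-81/80, M_A=27/8 = ((-81/80)·8²/2 - (27/8)·8 - (-18)·(8-5))/50000 = -27/250000 rad
Superposition: θ = Σ θ_i = 1021/3750000 rad ≈ 0.000272 rad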